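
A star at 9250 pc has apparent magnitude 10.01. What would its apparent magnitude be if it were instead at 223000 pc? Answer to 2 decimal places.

Flux ∝ 1/d², so Δm = 5 log₁₀(d₂/d₁) = 5 log₁₀(223000/9250) = 6.911
m₂ = m₁ + Δm = 10.01 + (6.911) = 16.921

m ≈ 16.92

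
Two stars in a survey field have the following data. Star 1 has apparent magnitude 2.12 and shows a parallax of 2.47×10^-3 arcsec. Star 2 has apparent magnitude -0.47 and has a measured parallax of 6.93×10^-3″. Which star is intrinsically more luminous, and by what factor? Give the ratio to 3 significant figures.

Star 1: d = 1/p = 1/2.47×10^-3″ = 404.9 pc
Star 1: M = m − 5 log₁₀ d + 5 = 2.12 − 5·2.6073 + 5 = -5.917
Star 2: d = 1/p = 1/6.93×10^-3″ = 144.3 pc
Star 2: M = m − 5 log₁₀ d + 5 = -0.47 − 5·2.1593 + 5 = -6.266
ΔM = M_1 − M_2 = -5.917 − (-6.266) = 0.350; smaller M is more luminous → Star 2.
L ratio = 10^(0.4 |ΔM|) = 10^0.140 = 1.380

Star 2 is more luminous, by a factor of 1.38.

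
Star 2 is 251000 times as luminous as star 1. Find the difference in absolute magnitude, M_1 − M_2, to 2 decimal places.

M_1 − M_2 ≈ 13.50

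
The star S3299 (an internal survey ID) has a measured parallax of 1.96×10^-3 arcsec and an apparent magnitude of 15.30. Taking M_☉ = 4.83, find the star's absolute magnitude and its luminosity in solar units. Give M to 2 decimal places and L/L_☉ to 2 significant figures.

M ≈ 6.76; L/L_☉ ≈ 0.17

d = 1/p = 1/1.96×10^-3″ = 510.2 pc
M = m − 5 log₁₀ d + 5 = 15.30 − 5·2.7077 + 5 = 6.761
M − M_☉ = 6.761 − 4.83 = 1.931
L/L_☉ = 10^(−0.4 × 1.931) = 0.1688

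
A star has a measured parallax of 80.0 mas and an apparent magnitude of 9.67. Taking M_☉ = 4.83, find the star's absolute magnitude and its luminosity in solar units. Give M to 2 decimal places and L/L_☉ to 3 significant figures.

d = 1/p = 1000/80.0 mas = 12.50 pc
M = m − 5 log₁₀ d + 5 = 9.67 − 5·1.0969 + 5 = 9.185
M − M_☉ = 9.185 − 4.83 = 4.355
L/L_☉ = 10^(−0.4 × 4.355) = 0.01811

M ≈ 9.19; L/L_☉ ≈ 0.0181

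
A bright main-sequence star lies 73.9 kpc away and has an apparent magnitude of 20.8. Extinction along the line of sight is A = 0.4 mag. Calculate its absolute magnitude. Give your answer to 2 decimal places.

d = 73.9 kpc = 73900 pc
5 log₁₀(d/10 pc) = 5 log₁₀(73900) − 5 = 19.343
M = m − 5 log₁₀(d/10) − A = 20.8 − 19.343 − 0.4 = 1.057

M ≈ 1.06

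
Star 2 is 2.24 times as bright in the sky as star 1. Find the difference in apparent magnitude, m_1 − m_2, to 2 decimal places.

m_1 − m_2 ≈ 0.88

Pogson: Δm = −2.5 log₁₀(ratio) = −2.5 log₁₀(2.24) = −2.5 × 0.3502 = -0.876
Star 2 is brighter so has the smaller magnitude: m_1 − m_2 is positive.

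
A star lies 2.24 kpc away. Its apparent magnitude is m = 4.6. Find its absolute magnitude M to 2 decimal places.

M ≈ -7.15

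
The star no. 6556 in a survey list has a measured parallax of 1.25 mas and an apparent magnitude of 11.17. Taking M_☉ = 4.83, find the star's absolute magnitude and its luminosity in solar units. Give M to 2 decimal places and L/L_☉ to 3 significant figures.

M ≈ 1.65; L/L_☉ ≈ 18.6

d = 1/p = 1000/1.25 mas = 800.0 pc
M = m − 5 log₁₀ d + 5 = 11.17 − 5·2.9031 + 5 = 1.655
M − M_☉ = 1.655 − 4.83 = -3.175
L/L_☉ = 10^(−0.4 × -3.175) = 18.63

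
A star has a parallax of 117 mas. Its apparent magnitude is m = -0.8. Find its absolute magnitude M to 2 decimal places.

p = 117 mas = 0.117″ → d = 1/p = 8.547 pc
5 log₁₀(d/10 pc) = 5 log₁₀(8.547) − 5 = -0.341
M = m − 5 log₁₀(d/10) = -0.8 + 0.341 = -0.459

M ≈ -0.46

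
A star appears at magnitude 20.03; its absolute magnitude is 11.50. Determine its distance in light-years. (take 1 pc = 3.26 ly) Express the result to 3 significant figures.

d ≈ 1660 ly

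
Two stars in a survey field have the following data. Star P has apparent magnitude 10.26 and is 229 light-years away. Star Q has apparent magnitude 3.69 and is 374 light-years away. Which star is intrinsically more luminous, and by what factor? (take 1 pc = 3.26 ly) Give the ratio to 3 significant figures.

Star Q is more luminous, by a factor of 1130.

Star P: d = 229 ly / 3.26 = 70.25 pc
Star P: M = m − 5 log₁₀ d + 5 = 10.26 − 5·1.8466 + 5 = 6.027
Star Q: d = 374 ly / 3.26 = 114.7 pc
Star Q: M = m − 5 log₁₀ d + 5 = 3.69 − 5·2.0597 + 5 = -1.608
ΔM = M_P − M_Q = 6.027 − (-1.608) = 7.635; smaller M is more luminous → Star Q.
L ratio = 10^(0.4 |ΔM|) = 10^3.054 = 1133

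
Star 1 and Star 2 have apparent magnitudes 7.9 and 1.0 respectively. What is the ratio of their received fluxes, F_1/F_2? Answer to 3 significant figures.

Δm = 7.9 − (1.0) = 6.9
Flux ratio = 10^(−0.4 Δm) = 10^(−0.4 × 6.9) = 10^-2.760 = 1.738×10^-3

F_1/F_2 ≈ 1.74×10^-3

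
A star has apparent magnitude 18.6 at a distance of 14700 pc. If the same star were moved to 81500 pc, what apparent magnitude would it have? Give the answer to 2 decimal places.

Flux ∝ 1/d², so Δm = 5 log₁₀(d₂/d₁) = 5 log₁₀(81500/14700) = 3.719
m₂ = m₁ + Δm = 18.6 + (3.719) = 22.319

m ≈ 22.32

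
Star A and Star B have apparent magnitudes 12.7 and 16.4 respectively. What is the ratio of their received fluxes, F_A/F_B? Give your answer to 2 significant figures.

F_A/F_B ≈ 30

Magnitude difference = -3.7
Flux ratio = 10^(−0.4 Δm) = 10^(−0.4 × -3.7) = 10^1.480 = 30.20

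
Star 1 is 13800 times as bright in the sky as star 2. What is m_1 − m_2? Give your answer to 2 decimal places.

m_1 − m_2 ≈ -10.35

Pogson: Δm = −2.5 log₁₀(ratio) = −2.5 log₁₀(13800) = −2.5 × 4.1399 = -10.350
Star 1 is brighter, so it has the smaller magnitude: the difference is negative.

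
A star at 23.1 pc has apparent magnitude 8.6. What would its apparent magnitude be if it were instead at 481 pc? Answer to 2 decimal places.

m ≈ 15.19

Flux ∝ 1/d², so Δm = 5 log₁₀(d₂/d₁) = 5 log₁₀(481/23.1) = 6.593
m₂ = m₁ + Δm = 8.6 + (6.593) = 15.193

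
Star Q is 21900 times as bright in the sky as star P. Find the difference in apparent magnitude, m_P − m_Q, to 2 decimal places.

m_P − m_Q ≈ 10.85

Pogson: Δm = −2.5 log₁₀(ratio) = −2.5 log₁₀(21900) = −2.5 × 4.3404 = -10.851
Star Q is brighter so has the smaller magnitude: m_P − m_Q is positive.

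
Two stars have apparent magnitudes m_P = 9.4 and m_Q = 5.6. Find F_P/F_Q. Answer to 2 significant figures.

Δm = 9.4 − (5.6) = 3.8
Flux ratio = 10^(−0.4 Δm) = 10^(−0.4 × 3.8) = 10^-1.520 = 0.03020

F_P/F_Q ≈ 0.030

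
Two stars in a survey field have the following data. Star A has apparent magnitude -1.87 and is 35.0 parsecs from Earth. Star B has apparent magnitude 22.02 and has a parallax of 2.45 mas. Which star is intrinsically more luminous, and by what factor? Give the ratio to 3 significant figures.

Star A is more luminous, by a factor of 2.65×10^7.

Star A: M = m − 5 log₁₀ d + 5 = -1.87 − 5·1.5441 + 5 = -4.590
Star B: p = 2.45 mas = 2.45×10^-3″ → d = 1/p = 408.2 pc
Star B: M = m − 5 log₁₀ d + 5 = 22.02 − 5·2.6108 + 5 = 13.966
ΔM = M_A − M_B = -4.590 − (13.966) = -18.556; smaller M is more luminous → Star A.
L ratio = 10^(0.4 |ΔM|) = 10^7.422 = 2.645×10^7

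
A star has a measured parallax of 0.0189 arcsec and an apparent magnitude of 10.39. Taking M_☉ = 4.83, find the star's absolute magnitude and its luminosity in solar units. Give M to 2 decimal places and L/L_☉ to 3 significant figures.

M ≈ 6.77; L/L_☉ ≈ 0.167

d = 1/p = 1/0.0189″ = 52.91 pc
M = m − 5 log₁₀ d + 5 = 10.39 − 5·1.7235 + 5 = 6.772
M − M_☉ = 6.772 − 4.83 = 1.942
L/L_☉ = 10^(−0.4 × 1.942) = 0.1671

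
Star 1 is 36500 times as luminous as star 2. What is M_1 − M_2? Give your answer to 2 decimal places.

Pogson: ΔM = −2.5 log₁₀(ratio) = −2.5 log₁₀(36500) = −2.5 × 4.5623 = -11.406
Star 1 is brighter, so it has the smaller magnitude: the difference is negative.

M_1 − M_2 ≈ -11.41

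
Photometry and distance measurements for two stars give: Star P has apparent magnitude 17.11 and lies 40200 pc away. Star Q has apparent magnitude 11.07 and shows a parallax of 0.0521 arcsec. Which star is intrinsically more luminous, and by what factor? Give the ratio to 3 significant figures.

Star P: M = m − 5 log₁₀ d + 5 = 17.11 − 5·4.6042 + 5 = -0.911
Star Q: d = 1/p = 1/0.0521″ = 19.19 pc
Star Q: M = m − 5 log₁₀ d + 5 = 11.07 − 5·1.2832 + 5 = 9.654
ΔM = M_P − M_Q = -0.911 − (9.654) = -10.565; smaller M is more luminous → Star P.
L ratio = 10^(0.4 |ΔM|) = 10^4.226 = 16830

Star P is more luminous, by a factor of 16800.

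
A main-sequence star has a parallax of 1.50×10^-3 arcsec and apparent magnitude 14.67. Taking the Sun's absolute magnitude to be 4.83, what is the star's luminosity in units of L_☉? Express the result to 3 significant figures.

d = 1/p = 1/1.50×10^-3″ = 666.7 pc
M = m − 5 log₁₀ d + 5 = 14.67 − 5·2.8239 + 5 = 5.550
M − M_☉ = 5.550 − 4.83 = 0.720
L/L_☉ = 10^(−0.4 × 0.720) = 0.5150

L/L_☉ ≈ 0.515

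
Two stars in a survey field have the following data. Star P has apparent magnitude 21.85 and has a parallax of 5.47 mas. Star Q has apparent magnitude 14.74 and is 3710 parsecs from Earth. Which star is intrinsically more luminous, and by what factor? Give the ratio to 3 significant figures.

Star P: p = 5.47 mas = 5.47×10^-3″ → d = 1/p = 182.8 pc
Star P: M = m − 5 log₁₀ d + 5 = 21.85 − 5·2.2620 + 5 = 15.540
Star Q: M = m − 5 log₁₀ d + 5 = 14.74 − 5·3.5694 + 5 = 1.893
ΔM = M_P − M_Q = 15.540 − (1.893) = 13.647; smaller M is more luminous → Star Q.
L ratio = 10^(0.4 |ΔM|) = 10^5.459 = 287600

Star Q is more luminous, by a factor of 288000.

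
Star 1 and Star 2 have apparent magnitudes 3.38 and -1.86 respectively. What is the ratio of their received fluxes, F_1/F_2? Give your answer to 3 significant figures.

F_1/F_2 ≈ 8.02×10^-3

Magnitude difference = 5.24
Flux ratio = 10^(−0.4 Δm) = 10^(−0.4 × 5.24) = 10^-2.096 = 8.017×10^-3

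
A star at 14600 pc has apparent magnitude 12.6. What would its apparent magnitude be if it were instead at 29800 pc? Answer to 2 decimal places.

m ≈ 14.15

Flux ∝ 1/d², so Δm = 5 log₁₀(d₂/d₁) = 5 log₁₀(29800/14600) = 1.549
m₂ = m₁ + Δm = 12.6 + (1.549) = 14.149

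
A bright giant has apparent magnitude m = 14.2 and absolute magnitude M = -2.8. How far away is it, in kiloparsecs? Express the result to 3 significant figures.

d ≈ 25.1 kpc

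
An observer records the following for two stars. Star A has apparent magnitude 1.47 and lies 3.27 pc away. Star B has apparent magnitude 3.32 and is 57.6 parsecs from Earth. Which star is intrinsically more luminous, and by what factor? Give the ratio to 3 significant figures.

Star A: M = m − 5 log₁₀ d + 5 = 1.47 − 5·0.5145 + 5 = 3.897
Star B: M = m − 5 log₁₀ d + 5 = 3.32 − 5·1.7604 + 5 = -0.482
ΔM = M_A − M_B = 3.897 − (-0.482) = 4.379; smaller M is more luminous → Star B.
L ratio = 10^(0.4 |ΔM|) = 10^1.752 = 56.46

Star B is more luminous, by a factor of 56.5.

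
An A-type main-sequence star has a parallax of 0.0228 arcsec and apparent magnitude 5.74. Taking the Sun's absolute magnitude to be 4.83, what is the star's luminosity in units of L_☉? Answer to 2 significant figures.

L/L_☉ ≈ 8.3

d = 1/p = 1/0.0228″ = 43.86 pc
M = m − 5 log₁₀ d + 5 = 5.74 − 5·1.6421 + 5 = 2.530
M − M_☉ = 2.530 − 4.83 = -2.300
L/L_☉ = 10^(−0.4 × -2.300) = 8.320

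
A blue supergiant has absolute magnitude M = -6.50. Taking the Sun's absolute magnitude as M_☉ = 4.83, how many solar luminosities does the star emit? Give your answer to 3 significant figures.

L/L_☉ ≈ 34000

M − M_☉ = -6.50 − 4.83 = -11.330
L/L_☉ = 10^(−0.4 (M − M_☉)) = 10^4.532 = 34040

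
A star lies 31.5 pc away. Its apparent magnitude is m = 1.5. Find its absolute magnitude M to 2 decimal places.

5 log₁₀(d/10 pc) = 5 log₁₀(31.50) − 5 = 2.492
M = m − 5 log₁₀(d/10) = 1.5 − 2.492 = -0.992

M ≈ -0.99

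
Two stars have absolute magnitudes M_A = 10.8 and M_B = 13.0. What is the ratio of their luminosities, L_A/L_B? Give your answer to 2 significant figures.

L_A/L_B ≈ 7.6

ΔM = M_A − M_B = -2.2
L_A/L_B = 10^(−0.4 ΔM) = 10^0.880 = 7.586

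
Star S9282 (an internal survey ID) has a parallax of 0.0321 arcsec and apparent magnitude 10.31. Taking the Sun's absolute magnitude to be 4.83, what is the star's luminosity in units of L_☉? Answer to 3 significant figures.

L/L_☉ ≈ 0.0624

d = 1/p = 1/0.0321″ = 31.15 pc
M = m − 5 log₁₀ d + 5 = 10.31 − 5·1.4935 + 5 = 7.843
M − M_☉ = 7.843 − 4.83 = 3.013
L/L_☉ = 10^(−0.4 × 3.013) = 0.06237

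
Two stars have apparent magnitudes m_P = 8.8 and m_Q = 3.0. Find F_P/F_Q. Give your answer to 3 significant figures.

Δm = 8.8 − (3.0) = 5.8
Flux ratio = 10^(−0.4 Δm) = 10^(−0.4 × 5.8) = 10^-2.320 = 4.786×10^-3

F_P/F_Q ≈ 4.79×10^-3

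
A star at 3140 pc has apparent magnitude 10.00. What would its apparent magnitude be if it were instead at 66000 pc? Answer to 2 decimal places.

m ≈ 16.61

Flux ∝ 1/d², so Δm = 5 log₁₀(d₂/d₁) = 5 log₁₀(66000/3140) = 6.613
m₂ = m₁ + Δm = 10.00 + (6.613) = 16.613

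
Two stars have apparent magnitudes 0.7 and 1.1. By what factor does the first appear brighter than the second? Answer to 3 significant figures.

Δm = 0.7 − (1.1) = -0.4
Flux ratio = 10^(−0.4 Δm) = 10^(−0.4 × -0.4) = 10^0.160 = 1.445

1.45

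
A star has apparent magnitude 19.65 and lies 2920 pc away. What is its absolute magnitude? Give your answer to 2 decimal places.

5 log₁₀(d/10 pc) = 5 log₁₀(2920) − 5 = 12.327
M = m − 5 log₁₀(d/10) = 19.65 − 12.327 = 7.323

M ≈ 7.32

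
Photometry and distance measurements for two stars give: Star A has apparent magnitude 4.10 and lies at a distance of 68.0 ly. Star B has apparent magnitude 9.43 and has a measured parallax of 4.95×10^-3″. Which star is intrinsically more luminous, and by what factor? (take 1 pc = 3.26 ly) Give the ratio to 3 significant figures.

Star A: d = 68.0 ly / 3.26 = 20.86 pc
Star A: M = m − 5 log₁₀ d + 5 = 4.10 − 5·1.3193 + 5 = 2.504
Star B: d = 1/p = 1/4.95×10^-3″ = 202.0 pc
Star B: M = m − 5 log₁₀ d + 5 = 9.43 − 5·2.3054 + 5 = 2.903
ΔM = M_A − M_B = 2.504 − (2.903) = -0.399; smaller M is more luminous → Star A.
L ratio = 10^(0.4 |ΔM|) = 10^0.160 = 1.445

Star A is more luminous, by a factor of 1.44.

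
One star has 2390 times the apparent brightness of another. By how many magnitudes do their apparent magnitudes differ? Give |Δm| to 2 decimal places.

Pogson: Δm = −2.5 log₁₀(ratio) = −2.5 log₁₀(2390) = −2.5 × 3.3784 = -8.446

|Δm| ≈ 8.45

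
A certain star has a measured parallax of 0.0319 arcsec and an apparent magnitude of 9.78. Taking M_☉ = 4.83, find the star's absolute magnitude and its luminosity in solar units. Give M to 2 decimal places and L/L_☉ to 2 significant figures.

M ≈ 7.30; L/L_☉ ≈ 0.10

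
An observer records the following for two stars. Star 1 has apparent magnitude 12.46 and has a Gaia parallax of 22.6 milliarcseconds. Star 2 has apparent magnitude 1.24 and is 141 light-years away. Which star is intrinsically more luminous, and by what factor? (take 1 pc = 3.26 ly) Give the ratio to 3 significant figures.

Star 2 is more luminous, by a factor of 29400.

Star 1: p = 22.6 mas = 0.0226″ → d = 1/p = 44.25 pc
Star 1: M = m − 5 log₁₀ d + 5 = 12.46 − 5·1.6459 + 5 = 9.231
Star 2: d = 141 ly / 3.26 = 43.25 pc
Star 2: M = m − 5 log₁₀ d + 5 = 1.24 − 5·1.6360 + 5 = -1.940
ΔM = M_1 − M_2 = 9.231 − (-1.940) = 11.171; smaller M is more luminous → Star 2.
L ratio = 10^(0.4 |ΔM|) = 10^4.468 = 29390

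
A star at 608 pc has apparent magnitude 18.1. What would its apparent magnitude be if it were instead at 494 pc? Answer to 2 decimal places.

m ≈ 17.65

Flux ∝ 1/d², so Δm = 5 log₁₀(d₂/d₁) = 5 log₁₀(494/608) = -0.451
m₂ = m₁ + Δm = 18.1 + (-0.451) = 17.649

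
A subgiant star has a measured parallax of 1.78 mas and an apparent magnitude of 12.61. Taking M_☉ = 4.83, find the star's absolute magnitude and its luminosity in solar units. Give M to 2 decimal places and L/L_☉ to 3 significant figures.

M ≈ 3.86; L/L_☉ ≈ 2.44

d = 1/p = 1000/1.78 mas = 561.8 pc
M = m − 5 log₁₀ d + 5 = 12.61 − 5·2.7496 + 5 = 3.862
M − M_☉ = 3.862 − 4.83 = -0.968
L/L_☉ = 10^(−0.4 × -0.968) = 2.439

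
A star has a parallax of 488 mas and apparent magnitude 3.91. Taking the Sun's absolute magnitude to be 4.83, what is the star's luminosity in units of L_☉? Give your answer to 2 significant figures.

L/L_☉ ≈ 0.098

d = 1/p = 1000/488 mas = 2.049 pc
M = m − 5 log₁₀ d + 5 = 3.91 − 5·0.3116 + 5 = 7.352
M − M_☉ = 7.352 − 4.83 = 2.522
L/L_☉ = 10^(−0.4 × 2.522) = 0.09799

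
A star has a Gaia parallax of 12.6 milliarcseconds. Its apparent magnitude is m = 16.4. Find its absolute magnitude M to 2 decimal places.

M ≈ 11.90

p = 12.6 mas = 0.0126″ → d = 1/p = 79.37 pc
5 log₁₀(d/10 pc) = 5 log₁₀(79.37) − 5 = 4.498
M = m − 5 log₁₀(d/10) = 16.4 − 4.498 = 11.902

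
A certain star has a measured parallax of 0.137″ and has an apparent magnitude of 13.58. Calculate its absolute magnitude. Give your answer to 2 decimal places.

d = 1/p = 1/0.137″ = 7.299 pc
5 log₁₀(d/10 pc) = 5 log₁₀(7.299) − 5 = -0.684
M = m − 5 log₁₀(d/10) = 13.58 + 0.684 = 14.264

M ≈ 14.26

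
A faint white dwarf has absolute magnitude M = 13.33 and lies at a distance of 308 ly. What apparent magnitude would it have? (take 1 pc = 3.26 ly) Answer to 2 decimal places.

d = 308 ly / 3.26 = 94.48 pc
m = M + 5 log₁₀ d − 5 = 13.33 + 5·1.9753 − 5 = 18.207

m ≈ 18.21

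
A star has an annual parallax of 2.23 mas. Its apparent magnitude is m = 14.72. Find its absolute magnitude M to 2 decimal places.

M ≈ 6.46

p = 2.23 mas = 2.23×10^-3″ → d = 1/p = 448.4 pc
5 log₁₀(d/10 pc) = 5 log₁₀(448.4) − 5 = 8.258
M = m − 5 log₁₀(d/10) = 14.72 − 8.258 = 6.462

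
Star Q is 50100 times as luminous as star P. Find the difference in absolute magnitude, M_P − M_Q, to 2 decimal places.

Pogson: ΔM = −2.5 log₁₀(ratio) = −2.5 log₁₀(50100) = −2.5 × 4.6998 = -11.750
Star Q is brighter so has the smaller magnitude: M_P − M_Q is positive.

M_P − M_Q ≈ 11.75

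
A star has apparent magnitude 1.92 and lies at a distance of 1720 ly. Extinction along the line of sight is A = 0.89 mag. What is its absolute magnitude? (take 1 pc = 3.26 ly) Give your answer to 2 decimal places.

M ≈ -7.58

d = 1720 ly / 3.26 = 527.6 pc
5 log₁₀(d/10 pc) = 5 log₁₀(527.6) − 5 = 8.612
M = m − 5 log₁₀(d/10) − A = 1.92 − 8.612 − 0.89 = -7.582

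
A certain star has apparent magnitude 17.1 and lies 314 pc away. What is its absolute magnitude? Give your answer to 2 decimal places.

5 log₁₀(d/10 pc) = 5 log₁₀(314.0) − 5 = 7.485
M = m − 5 log₁₀(d/10) = 17.1 − 7.485 = 9.615

M ≈ 9.62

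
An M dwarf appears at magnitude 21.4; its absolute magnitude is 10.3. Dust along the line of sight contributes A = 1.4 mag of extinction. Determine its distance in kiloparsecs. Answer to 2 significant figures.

d ≈ 0.87 kpc

m − M = 5 log₁₀(d/10 pc) + A  ⇒  21.4 − (10.3) − 1.4 = 5 log₁₀(d/10)
9.700 = 5 log₁₀(d/10)
log₁₀ d = (m − M − A)/5 + 1 = 2.9400
d = 10^2.9400 = 871.0 pc
= 0.8710 kpc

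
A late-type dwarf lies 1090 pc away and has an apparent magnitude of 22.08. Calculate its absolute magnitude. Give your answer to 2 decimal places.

5 log₁₀(d/10 pc) = 5 log₁₀(1090) − 5 = 10.187
M = m − 5 log₁₀(d/10) = 22.08 − 10.187 = 11.893

M ≈ 11.89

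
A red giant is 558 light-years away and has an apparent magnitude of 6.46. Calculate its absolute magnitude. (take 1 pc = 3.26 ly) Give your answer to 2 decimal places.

d = 558 ly / 3.26 = 171.2 pc
5 log₁₀(d/10 pc) = 5 log₁₀(171.2) − 5 = 6.167
M = m − 5 log₁₀(d/10) = 6.46 − 6.167 = 0.293

M ≈ 0.29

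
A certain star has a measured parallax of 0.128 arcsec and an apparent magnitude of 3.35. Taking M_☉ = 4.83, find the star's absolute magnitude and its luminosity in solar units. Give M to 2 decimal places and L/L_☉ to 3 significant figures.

M ≈ 3.89; L/L_☉ ≈ 2.39

d = 1/p = 1/0.128″ = 7.812 pc
M = m − 5 log₁₀ d + 5 = 3.35 − 5·0.8928 + 5 = 3.886
M − M_☉ = 3.886 − 4.83 = -0.944
L/L_☉ = 10^(−0.4 × -0.944) = 2.386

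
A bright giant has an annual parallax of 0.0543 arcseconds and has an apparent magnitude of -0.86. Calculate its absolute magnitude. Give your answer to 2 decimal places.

d = 1/p = 1/0.0543″ = 18.42 pc
5 log₁₀(d/10 pc) = 5 log₁₀(18.42) − 5 = 1.326
M = m − 5 log₁₀(d/10) = -0.86 − 1.326 = -2.186

M ≈ -2.19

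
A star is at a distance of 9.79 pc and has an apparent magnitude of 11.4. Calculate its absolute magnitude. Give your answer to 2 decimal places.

M ≈ 11.45

5 log₁₀(d/10 pc) = 5 log₁₀(9.790) − 5 = -0.046
M = m − 5 log₁₀(d/10) = 11.4 + 0.046 = 11.446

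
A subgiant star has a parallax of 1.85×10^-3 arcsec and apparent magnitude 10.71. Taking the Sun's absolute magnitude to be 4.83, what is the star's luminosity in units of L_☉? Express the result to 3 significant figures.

d = 1/p = 1/1.85×10^-3″ = 540.5 pc
M = m − 5 log₁₀ d + 5 = 10.71 − 5·2.7328 + 5 = 2.046
M − M_☉ = 2.046 − 4.83 = -2.784
L/L_☉ = 10^(−0.4 × -2.784) = 12.99

L/L_☉ ≈ 13.0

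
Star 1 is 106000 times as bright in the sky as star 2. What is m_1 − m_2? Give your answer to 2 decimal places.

Pogson: Δm = −2.5 log₁₀(ratio) = −2.5 log₁₀(106000) = −2.5 × 5.0253 = -12.563
Star 1 is brighter, so it has the smaller magnitude: the difference is negative.

m_1 − m_2 ≈ -12.56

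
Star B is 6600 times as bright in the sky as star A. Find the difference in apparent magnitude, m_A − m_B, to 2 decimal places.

m_A − m_B ≈ 9.55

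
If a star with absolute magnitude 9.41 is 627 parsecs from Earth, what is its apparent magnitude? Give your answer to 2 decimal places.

m ≈ 18.40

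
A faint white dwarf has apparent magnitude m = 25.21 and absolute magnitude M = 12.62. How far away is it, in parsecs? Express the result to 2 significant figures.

μ = m − M = 12.590
m − M = 5 log₁₀ d − 5
log₁₀ d = (m − M)/5 + 1 = 3.5180
d = 10^3.5180 = 3296 pc

d ≈ 3300 pc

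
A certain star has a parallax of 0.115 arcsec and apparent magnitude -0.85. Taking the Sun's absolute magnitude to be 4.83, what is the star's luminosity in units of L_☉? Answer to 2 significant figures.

L/L_☉ ≈ 140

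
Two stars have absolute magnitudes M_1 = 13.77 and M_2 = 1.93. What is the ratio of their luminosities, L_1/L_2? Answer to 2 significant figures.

L_1/L_2 ≈ 1.8×10^-5

ΔM = M_1 − M_2 = 11.84
L_1/L_2 = 10^(−0.4 ΔM) = 10^-4.736 = 1.837×10^-5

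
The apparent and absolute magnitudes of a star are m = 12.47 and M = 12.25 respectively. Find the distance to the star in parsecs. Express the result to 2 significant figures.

μ = m − M = 0.220
m − M = 5 log₁₀ d − 5
log₁₀ d = (m − M)/5 + 1 = 1.0440
d = 10^1.0440 = 11.07 pc

d ≈ 11 pc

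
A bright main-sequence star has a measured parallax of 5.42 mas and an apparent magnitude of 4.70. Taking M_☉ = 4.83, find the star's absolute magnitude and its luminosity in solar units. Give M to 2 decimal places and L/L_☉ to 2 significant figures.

d = 1/p = 1000/5.42 mas = 184.5 pc
M = m − 5 log₁₀ d + 5 = 4.70 − 5·2.2660 + 5 = -1.630
M − M_☉ = -1.630 − 4.83 = -6.460
L/L_☉ = 10^(−0.4 × -6.460) = 383.7

M ≈ -1.63; L/L_☉ ≈ 380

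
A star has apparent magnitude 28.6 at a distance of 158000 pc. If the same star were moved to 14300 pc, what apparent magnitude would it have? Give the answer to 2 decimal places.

m ≈ 23.38

Flux ∝ 1/d², so Δm = 5 log₁₀(d₂/d₁) = 5 log₁₀(14300/158000) = -5.217
m₂ = m₁ + Δm = 28.6 + (-5.217) = 23.383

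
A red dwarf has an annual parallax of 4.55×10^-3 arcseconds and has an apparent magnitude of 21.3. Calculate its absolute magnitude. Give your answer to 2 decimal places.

d = 1/p = 1/4.55×10^-3″ = 219.8 pc
5 log₁₀(d/10 pc) = 5 log₁₀(219.8) − 5 = 6.710
M = m − 5 log₁₀(d/10) = 21.3 − 6.710 = 14.590

M ≈ 14.59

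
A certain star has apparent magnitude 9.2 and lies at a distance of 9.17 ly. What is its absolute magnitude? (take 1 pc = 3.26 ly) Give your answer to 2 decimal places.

M ≈ 11.95

d = 9.17 ly / 3.26 = 2.813 pc
5 log₁₀(d/10 pc) = 5 log₁₀(2.813) − 5 = -2.754
M = m − 5 log₁₀(d/10) = 9.2 + 2.754 = 11.954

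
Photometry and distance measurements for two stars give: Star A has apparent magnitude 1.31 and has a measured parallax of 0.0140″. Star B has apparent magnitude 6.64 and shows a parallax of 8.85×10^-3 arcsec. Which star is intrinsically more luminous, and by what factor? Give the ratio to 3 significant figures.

Star A: d = 1/p = 1/0.0140″ = 71.43 pc
Star A: M = m − 5 log₁₀ d + 5 = 1.31 − 5·1.8539 + 5 = -2.959
Star B: d = 1/p = 1/8.85×10^-3″ = 113.0 pc
Star B: M = m − 5 log₁₀ d + 5 = 6.64 − 5·2.0531 + 5 = 1.375
ΔM = M_A − M_B = -2.959 − (1.375) = -4.334; smaller M is more luminous → Star A.
L ratio = 10^(0.4 |ΔM|) = 10^1.734 = 54.15

Star A is more luminous, by a factor of 54.2.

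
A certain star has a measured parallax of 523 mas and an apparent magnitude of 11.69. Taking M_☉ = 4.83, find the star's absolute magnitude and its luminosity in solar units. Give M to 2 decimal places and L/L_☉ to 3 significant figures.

M ≈ 15.28; L/L_☉ ≈ 6.59×10^-5

d = 1/p = 1000/523 mas = 1.912 pc
M = m − 5 log₁₀ d + 5 = 11.69 − 5·0.2815 + 5 = 15.283
M − M_☉ = 15.283 − 4.83 = 10.453
L/L_☉ = 10^(−0.4 × 10.453) = 6.592×10^-5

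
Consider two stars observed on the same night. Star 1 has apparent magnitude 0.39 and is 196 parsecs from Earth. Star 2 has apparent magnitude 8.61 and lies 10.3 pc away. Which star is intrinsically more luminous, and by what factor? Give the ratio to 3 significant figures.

Star 1: M = m − 5 log₁₀ d + 5 = 0.39 − 5·2.2923 + 5 = -6.071
Star 2: M = m − 5 log₁₀ d + 5 = 8.61 − 5·1.0128 + 5 = 8.546
ΔM = M_1 − M_2 = -6.071 − (8.546) = -14.617; smaller M is more luminous → Star 1.
L ratio = 10^(0.4 |ΔM|) = 10^5.847 = 702800

Star 1 is more luminous, by a factor of 703000.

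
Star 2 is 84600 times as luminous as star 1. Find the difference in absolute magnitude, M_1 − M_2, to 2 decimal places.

Pogson: ΔM = −2.5 log₁₀(ratio) = −2.5 log₁₀(84600) = −2.5 × 4.9274 = -12.318
Star 2 is brighter so has the smaller magnitude: M_1 − M_2 is positive.

M_1 − M_2 ≈ 12.32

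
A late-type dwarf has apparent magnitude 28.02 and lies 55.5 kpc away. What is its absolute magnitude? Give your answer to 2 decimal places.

M ≈ 9.30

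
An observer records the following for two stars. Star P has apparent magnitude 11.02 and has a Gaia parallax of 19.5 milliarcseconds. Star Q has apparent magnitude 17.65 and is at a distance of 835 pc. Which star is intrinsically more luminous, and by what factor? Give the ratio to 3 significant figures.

Star P is more luminous, by a factor of 1.69.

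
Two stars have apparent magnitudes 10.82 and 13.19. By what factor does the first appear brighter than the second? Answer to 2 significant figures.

Δm = 10.82 − (13.19) = -2.37
Flux ratio = 10^(−0.4 Δm) = 10^(−0.4 × -2.37) = 10^0.948 = 8.872

8.9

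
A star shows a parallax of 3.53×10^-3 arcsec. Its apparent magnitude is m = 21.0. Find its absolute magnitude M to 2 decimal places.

M ≈ 13.74

d = 1/p = 1/3.53×10^-3″ = 283.3 pc
5 log₁₀(d/10 pc) = 5 log₁₀(283.3) − 5 = 7.261
M = m − 5 log₁₀(d/10) = 21.0 − 7.261 = 13.739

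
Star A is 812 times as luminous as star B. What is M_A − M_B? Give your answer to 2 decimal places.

M_A − M_B ≈ -7.27

Pogson: ΔM = −2.5 log₁₀(ratio) = −2.5 log₁₀(812) = −2.5 × 2.9096 = -7.274
Star A is brighter, so it has the smaller magnitude: the difference is negative.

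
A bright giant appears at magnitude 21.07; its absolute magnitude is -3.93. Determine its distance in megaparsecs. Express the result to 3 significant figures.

d ≈ 1.00 Mpc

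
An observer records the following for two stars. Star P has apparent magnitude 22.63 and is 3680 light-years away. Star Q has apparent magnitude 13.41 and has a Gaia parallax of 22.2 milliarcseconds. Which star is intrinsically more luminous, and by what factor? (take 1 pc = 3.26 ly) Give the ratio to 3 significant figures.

Star Q is more luminous, by a factor of 7.76.

Star P: d = 3680 ly / 3.26 = 1129 pc
Star P: M = m − 5 log₁₀ d + 5 = 22.63 − 5·3.0526 + 5 = 12.367
Star Q: p = 22.2 mas = 0.0222″ → d = 1/p = 45.05 pc
Star Q: M = m − 5 log₁₀ d + 5 = 13.41 − 5·1.6536 + 5 = 10.142
ΔM = M_P − M_Q = 12.367 − (10.142) = 2.225; smaller M is more luminous → Star Q.
L ratio = 10^(0.4 |ΔM|) = 10^0.890 = 7.763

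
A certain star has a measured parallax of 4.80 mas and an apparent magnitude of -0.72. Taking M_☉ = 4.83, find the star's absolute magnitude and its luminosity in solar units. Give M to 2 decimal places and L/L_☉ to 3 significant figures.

d = 1/p = 1000/4.80 mas = 208.3 pc
M = m − 5 log₁₀ d + 5 = -0.72 − 5·2.3188 + 5 = -7.314
M − M_☉ = -7.314 − 4.83 = -12.144
L/L_☉ = 10^(−0.4 × -12.144) = 72030

M ≈ -7.31; L/L_☉ ≈ 72000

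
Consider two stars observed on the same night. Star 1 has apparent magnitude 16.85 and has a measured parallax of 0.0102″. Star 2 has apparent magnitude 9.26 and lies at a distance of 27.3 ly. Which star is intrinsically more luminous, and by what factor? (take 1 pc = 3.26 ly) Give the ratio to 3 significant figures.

Star 2 is more luminous, by a factor of 7.93.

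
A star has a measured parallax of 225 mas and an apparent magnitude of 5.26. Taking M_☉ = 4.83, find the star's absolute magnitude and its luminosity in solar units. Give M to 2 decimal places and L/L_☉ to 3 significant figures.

M ≈ 7.02; L/L_☉ ≈ 0.133

d = 1/p = 1000/225 mas = 4.444 pc
M = m − 5 log₁₀ d + 5 = 5.26 − 5·0.6478 + 5 = 7.021
M − M_☉ = 7.021 − 4.83 = 2.191
L/L_☉ = 10^(−0.4 × 2.191) = 0.1329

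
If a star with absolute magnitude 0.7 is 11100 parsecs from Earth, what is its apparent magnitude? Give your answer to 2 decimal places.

m = M + 5 log₁₀ d − 5 = 0.7 + 5·4.0453 − 5 = 15.927

m ≈ 15.93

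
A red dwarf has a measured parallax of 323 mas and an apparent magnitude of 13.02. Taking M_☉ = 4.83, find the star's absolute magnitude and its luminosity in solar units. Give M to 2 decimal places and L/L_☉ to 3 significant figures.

M ≈ 15.57; L/L_☉ ≈ 5.08×10^-5

d = 1/p = 1000/323 mas = 3.096 pc
M = m − 5 log₁₀ d + 5 = 13.02 − 5·0.4908 + 5 = 15.566
M − M_☉ = 15.566 − 4.83 = 10.736
L/L_☉ = 10^(−0.4 × 10.736) = 5.077×10^-5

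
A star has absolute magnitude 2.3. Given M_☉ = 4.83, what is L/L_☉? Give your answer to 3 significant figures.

M − M_☉ = 2.3 − 4.83 = -2.530
L/L_☉ = 10^(−0.4 (M − M_☉)) = 10^1.012 = 10.28

L/L_☉ ≈ 10.3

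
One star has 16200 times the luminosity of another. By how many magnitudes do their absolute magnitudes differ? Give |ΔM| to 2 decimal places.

Pogson: ΔM = −2.5 log₁₀(ratio) = −2.5 log₁₀(16200) = −2.5 × 4.2095 = -10.524

|ΔM| ≈ 10.52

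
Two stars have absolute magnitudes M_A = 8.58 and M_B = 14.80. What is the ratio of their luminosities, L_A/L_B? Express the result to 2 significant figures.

L_A/L_B ≈ 310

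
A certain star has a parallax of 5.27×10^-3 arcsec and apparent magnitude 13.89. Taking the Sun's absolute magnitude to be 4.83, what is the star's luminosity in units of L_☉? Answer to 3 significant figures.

d = 1/p = 1/5.27×10^-3″ = 189.8 pc
M = m − 5 log₁₀ d + 5 = 13.89 − 5·2.2782 + 5 = 7.499
M − M_☉ = 7.499 − 4.83 = 2.669
L/L_☉ = 10^(−0.4 × 2.669) = 0.08558

L/L_☉ ≈ 0.0856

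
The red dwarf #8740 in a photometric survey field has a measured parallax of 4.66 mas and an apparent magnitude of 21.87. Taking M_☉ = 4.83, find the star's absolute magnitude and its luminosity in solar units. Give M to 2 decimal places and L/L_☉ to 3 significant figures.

d = 1/p = 1000/4.66 mas = 214.6 pc
M = m − 5 log₁₀ d + 5 = 21.87 − 5·2.3316 + 5 = 15.212
M − M_☉ = 15.212 − 4.83 = 10.382
L/L_☉ = 10^(−0.4 × 10.382) = 7.034×10^-5

M ≈ 15.21; L/L_☉ ≈ 7.03×10^-5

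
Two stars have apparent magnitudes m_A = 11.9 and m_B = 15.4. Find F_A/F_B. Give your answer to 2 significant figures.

Δm = 11.9 − (15.4) = -3.5
Flux ratio = 10^(−0.4 Δm) = 10^(−0.4 × -3.5) = 10^1.400 = 25.12

F_A/F_B ≈ 25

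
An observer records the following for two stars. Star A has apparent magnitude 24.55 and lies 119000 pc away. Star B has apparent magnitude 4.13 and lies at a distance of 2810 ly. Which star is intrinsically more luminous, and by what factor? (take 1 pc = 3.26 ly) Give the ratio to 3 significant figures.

Star B is more luminous, by a factor of 7720.

Star A: M = m − 5 log₁₀ d + 5 = 24.55 − 5·5.0755 + 5 = 4.172
Star B: d = 2810 ly / 3.26 = 862.0 pc
Star B: M = m − 5 log₁₀ d + 5 = 4.13 − 5·2.9355 + 5 = -5.547
ΔM = M_A − M_B = 4.172 − (-5.547) = 9.720; smaller M is more luminous → Star B.
L ratio = 10^(0.4 |ΔM|) = 10^3.888 = 7725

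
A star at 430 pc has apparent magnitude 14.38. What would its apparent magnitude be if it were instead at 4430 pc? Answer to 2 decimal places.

m ≈ 19.44

Flux ∝ 1/d², so Δm = 5 log₁₀(d₂/d₁) = 5 log₁₀(4430/430) = 5.065
m₂ = m₁ + Δm = 14.38 + (5.065) = 19.445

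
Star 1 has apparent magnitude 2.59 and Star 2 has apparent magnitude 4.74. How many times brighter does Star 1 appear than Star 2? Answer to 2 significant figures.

7.2

Δm = 2.59 − (4.74) = -2.15
Flux ratio = 10^(−0.4 Δm) = 10^(−0.4 × -2.15) = 10^0.860 = 7.244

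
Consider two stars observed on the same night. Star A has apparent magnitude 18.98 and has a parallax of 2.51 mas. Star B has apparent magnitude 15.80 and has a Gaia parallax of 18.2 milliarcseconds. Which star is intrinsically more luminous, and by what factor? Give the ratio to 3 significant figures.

Star A: p = 2.51 mas = 2.51×10^-3″ → d = 1/p = 398.4 pc
Star A: M = m − 5 log₁₀ d + 5 = 18.98 − 5·2.6003 + 5 = 10.978
Star B: p = 18.2 mas = 0.0182″ → d = 1/p = 54.95 pc
Star B: M = m − 5 log₁₀ d + 5 = 15.80 − 5·1.7399 + 5 = 12.100
ΔM = M_A − M_B = 10.978 − (12.100) = -1.122; smaller M is more luminous → Star A.
L ratio = 10^(0.4 |ΔM|) = 10^0.449 = 2.811

Star A is more luminous, by a factor of 2.81.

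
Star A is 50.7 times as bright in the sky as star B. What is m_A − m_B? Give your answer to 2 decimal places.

m_A − m_B ≈ -4.26

Pogson: Δm = −2.5 log₁₀(ratio) = −2.5 log₁₀(50.7) = −2.5 × 1.7050 = -4.263
Star A is brighter, so it has the smaller magnitude: the difference is negative.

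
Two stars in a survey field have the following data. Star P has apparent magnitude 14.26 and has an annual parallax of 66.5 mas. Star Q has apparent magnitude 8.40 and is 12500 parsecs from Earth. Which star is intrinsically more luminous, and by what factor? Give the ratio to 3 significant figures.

Star Q is more luminous, by a factor of 1.53×10^8.

Star P: p = 66.5 mas = 0.0665″ → d = 1/p = 15.04 pc
Star P: M = m − 5 log₁₀ d + 5 = 14.26 − 5·1.1772 + 5 = 13.374
Star Q: M = m − 5 log₁₀ d + 5 = 8.40 − 5·4.0969 + 5 = -7.085
ΔM = M_P − M_Q = 13.374 − (-7.085) = 20.459; smaller M is more luminous → Star Q.
L ratio = 10^(0.4 |ΔM|) = 10^8.183 = 1.526×10^8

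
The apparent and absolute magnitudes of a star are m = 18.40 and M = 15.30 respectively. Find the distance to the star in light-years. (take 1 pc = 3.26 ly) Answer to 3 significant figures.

d ≈ 136 ly

μ = m − M = 3.100
m − M = 5 log₁₀ d − 5
log₁₀ d = (m − M)/5 + 1 = 1.6200
d = 10^1.6200 = 41.69 pc
= 135.9 ly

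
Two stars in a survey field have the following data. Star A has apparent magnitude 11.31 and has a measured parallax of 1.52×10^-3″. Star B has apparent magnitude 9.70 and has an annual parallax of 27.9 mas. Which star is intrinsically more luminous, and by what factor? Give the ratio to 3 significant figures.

Star A: d = 1/p = 1/1.52×10^-3″ = 657.9 pc
Star A: M = m − 5 log₁₀ d + 5 = 11.31 − 5·2.8182 + 5 = 2.219
Star B: p = 27.9 mas = 0.0279″ → d = 1/p = 35.84 pc
Star B: M = m − 5 log₁₀ d + 5 = 9.70 − 5·1.5544 + 5 = 6.928
ΔM = M_A − M_B = 2.219 − (6.928) = -4.709; smaller M is more luminous → Star A.
L ratio = 10^(0.4 |ΔM|) = 10^1.884 = 76.48

Star A is more luminous, by a factor of 76.5.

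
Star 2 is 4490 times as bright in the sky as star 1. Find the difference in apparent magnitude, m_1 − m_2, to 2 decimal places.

m_1 − m_2 ≈ 9.13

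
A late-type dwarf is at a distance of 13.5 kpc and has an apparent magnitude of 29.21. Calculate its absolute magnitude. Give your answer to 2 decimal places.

M ≈ 13.56

d = 13.5 kpc = 13500 pc
5 log₁₀(d/10 pc) = 5 log₁₀(13500) − 5 = 15.652
M = m − 5 log₁₀(d/10) = 29.21 − 15.652 = 13.558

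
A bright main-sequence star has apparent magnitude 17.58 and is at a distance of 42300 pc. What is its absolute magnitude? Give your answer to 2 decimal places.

M ≈ -0.55

5 log₁₀(d/10 pc) = 5 log₁₀(42300) − 5 = 18.132
M = m − 5 log₁₀(d/10) = 17.58 − 18.132 = -0.552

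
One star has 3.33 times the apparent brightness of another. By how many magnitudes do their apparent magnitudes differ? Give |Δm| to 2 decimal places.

Pogson: Δm = −2.5 log₁₀(ratio) = −2.5 log₁₀(3.33) = −2.5 × 0.5224 = -1.306

|Δm| ≈ 1.31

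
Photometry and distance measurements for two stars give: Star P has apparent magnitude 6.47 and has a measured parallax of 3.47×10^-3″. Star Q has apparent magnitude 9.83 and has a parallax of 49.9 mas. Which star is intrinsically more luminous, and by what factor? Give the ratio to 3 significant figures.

Star P: d = 1/p = 1/3.47×10^-3″ = 288.2 pc
Star P: M = m − 5 log₁₀ d + 5 = 6.47 − 5·2.4597 + 5 = -0.828
Star Q: p = 49.9 mas = 0.0499″ → d = 1/p = 20.04 pc
Star Q: M = m − 5 log₁₀ d + 5 = 9.83 − 5·1.3019 + 5 = 8.321
ΔM = M_P − M_Q = -0.828 − (8.321) = -9.149; smaller M is more luminous → Star P.
L ratio = 10^(0.4 |ΔM|) = 10^3.660 = 4566

Star P is more luminous, by a factor of 4570.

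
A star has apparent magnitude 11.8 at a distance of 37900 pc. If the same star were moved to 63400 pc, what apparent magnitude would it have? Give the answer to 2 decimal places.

m ≈ 12.92

Flux ∝ 1/d², so Δm = 5 log₁₀(d₂/d₁) = 5 log₁₀(63400/37900) = 1.117
m₂ = m₁ + Δm = 11.8 + (1.117) = 12.917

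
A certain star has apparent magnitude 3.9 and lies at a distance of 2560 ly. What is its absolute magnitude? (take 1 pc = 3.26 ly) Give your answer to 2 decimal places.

d = 2560 ly / 3.26 = 785.3 pc
5 log₁₀(d/10 pc) = 5 log₁₀(785.3) − 5 = 9.475
M = m − 5 log₁₀(d/10) = 3.9 − 9.475 = -5.575

M ≈ -5.58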